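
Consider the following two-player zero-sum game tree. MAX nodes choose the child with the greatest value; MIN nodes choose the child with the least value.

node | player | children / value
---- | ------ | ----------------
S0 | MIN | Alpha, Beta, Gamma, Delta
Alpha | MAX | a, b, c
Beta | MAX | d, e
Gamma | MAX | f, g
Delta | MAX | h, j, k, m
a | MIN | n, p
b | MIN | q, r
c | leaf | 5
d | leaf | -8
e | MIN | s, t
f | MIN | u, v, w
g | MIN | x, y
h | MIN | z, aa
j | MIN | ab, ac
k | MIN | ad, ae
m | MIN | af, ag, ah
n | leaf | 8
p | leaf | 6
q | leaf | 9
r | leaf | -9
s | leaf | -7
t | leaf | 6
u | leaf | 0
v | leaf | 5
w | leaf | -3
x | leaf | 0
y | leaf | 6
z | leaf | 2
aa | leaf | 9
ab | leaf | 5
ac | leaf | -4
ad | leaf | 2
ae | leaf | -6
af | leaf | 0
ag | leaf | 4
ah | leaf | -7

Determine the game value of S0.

a (MIN): min(8, 6) = 6
b (MIN): min(9, -9) = -9
Alpha (MAX): max(6, -9, 5) = 6
e (MIN): min(-7, 6) = -7
Beta (MAX): max(-8, -7) = -7
f (MIN): min(0, 5, -3) = -3
g (MIN): min(0, 6) = 0
Gamma (MAX): max(-3, 0) = 0
h (MIN): min(2, 9) = 2
j (MIN): min(5, -4) = -4
k (MIN): min(2, -6) = -6
m (MIN): min(0, 4, -7) = -7
Delta (MAX): max(2, -4, -6, -7) = 2
S0 (MIN): min(6, -7, 0, 2) = -7

-7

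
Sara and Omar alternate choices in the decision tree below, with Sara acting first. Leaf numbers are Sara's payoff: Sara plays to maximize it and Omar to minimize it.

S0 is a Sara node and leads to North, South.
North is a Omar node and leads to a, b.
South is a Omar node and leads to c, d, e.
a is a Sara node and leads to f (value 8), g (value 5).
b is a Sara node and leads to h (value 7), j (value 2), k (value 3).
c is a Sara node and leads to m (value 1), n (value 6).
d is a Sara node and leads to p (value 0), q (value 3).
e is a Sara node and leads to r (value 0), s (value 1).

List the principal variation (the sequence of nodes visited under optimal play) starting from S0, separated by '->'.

S0 -> North -> b -> h

a (Sara): max(8, 5) = 8
b (Sara): max(7, 2, 3) = 7
North (Omar): min(8, 7) = 7
c (Sara): max(1, 6) = 6
d (Sara): max(0, 3) = 3
e (Sara): max(0, 1) = 1
South (Omar): min(6, 3, 1) = 1
S0 (Sara): max(7, 1) = 7
At S0, Sara picks North (highest: 7).
At North, Omar picks b (lowest: 7).
At b, Sara picks h (highest: 7).
Terminal value 7.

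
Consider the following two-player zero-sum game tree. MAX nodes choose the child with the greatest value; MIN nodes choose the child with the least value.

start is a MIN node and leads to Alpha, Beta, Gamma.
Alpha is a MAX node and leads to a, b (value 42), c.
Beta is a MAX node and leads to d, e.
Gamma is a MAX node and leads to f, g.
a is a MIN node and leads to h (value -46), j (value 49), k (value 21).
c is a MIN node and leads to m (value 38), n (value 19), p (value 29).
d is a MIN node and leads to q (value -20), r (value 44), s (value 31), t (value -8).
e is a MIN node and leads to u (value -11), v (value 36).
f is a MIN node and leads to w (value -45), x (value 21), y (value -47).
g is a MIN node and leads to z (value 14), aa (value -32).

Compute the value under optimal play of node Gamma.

-32

f (MIN): min(-45, 21, -47) = -47
g (MIN): min(14, -32) = -32
Gamma (MAX): max(-47, -32) = -32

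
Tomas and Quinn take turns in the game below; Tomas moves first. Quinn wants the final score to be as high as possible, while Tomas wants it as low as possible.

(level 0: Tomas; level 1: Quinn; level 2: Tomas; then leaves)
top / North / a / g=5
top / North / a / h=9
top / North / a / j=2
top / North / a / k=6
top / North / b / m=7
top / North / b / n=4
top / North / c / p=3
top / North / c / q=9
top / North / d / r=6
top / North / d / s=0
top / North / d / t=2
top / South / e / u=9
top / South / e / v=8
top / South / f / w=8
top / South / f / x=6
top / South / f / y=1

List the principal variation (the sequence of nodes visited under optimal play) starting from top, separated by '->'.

top -> North -> b -> n

a (Tomas): min(5, 9, 2, 6) = 2
b (Tomas): min(7, 4) = 4
c (Tomas): min(3, 9) = 3
d (Tomas): min(6, 0, 2) = 0
North (Quinn): max(2, 4, 3, 0) = 4
e (Tomas): min(9, 8) = 8
f (Tomas): min(8, 6, 1) = 1
South (Quinn): max(8, 1) = 8
top (Tomas): min(4, 8) = 4
At top, Tomas picks North (lowest: 4).
At North, Quinn picks b (highest: 4).
At b, Tomas picks n (lowest: 4).
Terminal value 4.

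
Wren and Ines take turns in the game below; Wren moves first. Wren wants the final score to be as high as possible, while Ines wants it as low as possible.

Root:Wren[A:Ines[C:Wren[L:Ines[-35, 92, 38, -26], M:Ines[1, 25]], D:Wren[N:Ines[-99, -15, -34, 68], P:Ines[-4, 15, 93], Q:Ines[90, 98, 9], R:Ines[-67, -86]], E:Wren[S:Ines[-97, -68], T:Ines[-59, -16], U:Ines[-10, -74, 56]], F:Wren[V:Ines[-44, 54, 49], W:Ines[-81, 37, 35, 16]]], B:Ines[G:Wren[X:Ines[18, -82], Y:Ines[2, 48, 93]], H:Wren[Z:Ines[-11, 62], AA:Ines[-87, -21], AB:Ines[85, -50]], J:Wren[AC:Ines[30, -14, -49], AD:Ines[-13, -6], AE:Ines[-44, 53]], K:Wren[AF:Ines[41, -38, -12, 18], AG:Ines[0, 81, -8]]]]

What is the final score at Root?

-13

L (Ines): min(-35, 92, 38, -26) = -35
M (Ines): min(1, 25) = 1
C (Wren): max(-35, 1) = 1
N (Ines): min(-99, -15, -34, 68) = -99
P (Ines): min(-4, 15, 93) = -4
Q (Ines): min(90, 98, 9) = 9
R (Ines): min(-67, -86) = -86
D (Wren): max(-99, -4, 9, -86) = 9
S (Ines): min(-97, -68) = -97
T (Ines): min(-59, -16) = -59
U (Ines): min(-10, -74, 56) = -74
E (Wren): max(-97, -59, -74) = -59
V (Ines): min(-44, 54, 49) = -44
W (Ines): min(-81, 37, 35, 16) = -81
F (Wren): max(-44, -81) = -44
A (Ines): min(1, 9, -59, -44) = -59
X (Ines): min(18, -82) = -82
Y (Ines): min(2, 48, 93) = 2
G (Wren): max(-82, 2) = 2
Z (Ines): min(-11, 62) = -11
AA (Ines): min(-87, -21) = -87
AB (Ines): min(85, -50) = -50
H (Wren): max(-11, -87, -50) = -11
AC (Ines): min(30, -14, -49) = -49
AD (Ines): min(-13, -6) = -13
AE (Ines): min(-44, 53) = -44
J (Wren): max(-49, -13, -44) = -13
AF (Ines): min(41, -38, -12, 18) = -38
AG (Ines): min(0, 81, -8) = -8
K (Wren): max(-38, -8) = -8
B (Ines): min(2, -11, -13, -8) = -13
Root (Wren): max(-59, -13) = -13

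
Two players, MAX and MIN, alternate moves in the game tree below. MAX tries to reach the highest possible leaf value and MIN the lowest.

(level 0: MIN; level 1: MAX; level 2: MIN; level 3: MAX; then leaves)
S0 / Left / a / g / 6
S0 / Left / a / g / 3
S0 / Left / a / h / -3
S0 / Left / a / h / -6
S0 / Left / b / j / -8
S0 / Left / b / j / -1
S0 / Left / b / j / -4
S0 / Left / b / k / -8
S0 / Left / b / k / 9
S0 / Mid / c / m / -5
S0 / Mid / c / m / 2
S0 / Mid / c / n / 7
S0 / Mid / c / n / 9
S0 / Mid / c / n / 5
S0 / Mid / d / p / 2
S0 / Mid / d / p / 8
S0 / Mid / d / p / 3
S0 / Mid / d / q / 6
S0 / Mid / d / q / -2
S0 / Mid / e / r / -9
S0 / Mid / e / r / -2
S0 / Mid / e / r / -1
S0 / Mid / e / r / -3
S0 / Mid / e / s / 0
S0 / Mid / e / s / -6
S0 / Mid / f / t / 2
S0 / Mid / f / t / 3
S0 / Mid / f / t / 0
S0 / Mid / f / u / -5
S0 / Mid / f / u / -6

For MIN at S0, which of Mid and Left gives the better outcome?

Left

m (MAX): max(-5, 2) = 2
n (MAX): max(7, 9, 5) = 9
c (MIN): min(2, 9) = 2
p (MAX): max(2, 8, 3) = 8
q (MAX): max(6, -2) = 6
d (MIN): min(8, 6) = 6
r (MAX): max(-9, -2, -1, -3) = -1
s (MAX): max(0, -6) = 0
e (MIN): min(-1, 0) = -1
t (MAX): max(2, 3, 0) = 3
u (MAX): max(-5, -6) = -5
f (MIN): min(3, -5) = -5
Mid (MAX): max(2, 6, -1, -5) = 6
g (MAX): max(6, 3) = 6
h (MAX): max(-3, -6) = -3
a (MIN): min(6, -3) = -3
j (MAX): max(-8, -1, -4) = -1
k (MAX): max(-8, 9) = 9
b (MIN): min(-1, 9) = -1
Left (MAX): max(-3, -1) = -1
MIN prefers the lower value; Mid=6, Left=-1. Left is better since -1 < 6.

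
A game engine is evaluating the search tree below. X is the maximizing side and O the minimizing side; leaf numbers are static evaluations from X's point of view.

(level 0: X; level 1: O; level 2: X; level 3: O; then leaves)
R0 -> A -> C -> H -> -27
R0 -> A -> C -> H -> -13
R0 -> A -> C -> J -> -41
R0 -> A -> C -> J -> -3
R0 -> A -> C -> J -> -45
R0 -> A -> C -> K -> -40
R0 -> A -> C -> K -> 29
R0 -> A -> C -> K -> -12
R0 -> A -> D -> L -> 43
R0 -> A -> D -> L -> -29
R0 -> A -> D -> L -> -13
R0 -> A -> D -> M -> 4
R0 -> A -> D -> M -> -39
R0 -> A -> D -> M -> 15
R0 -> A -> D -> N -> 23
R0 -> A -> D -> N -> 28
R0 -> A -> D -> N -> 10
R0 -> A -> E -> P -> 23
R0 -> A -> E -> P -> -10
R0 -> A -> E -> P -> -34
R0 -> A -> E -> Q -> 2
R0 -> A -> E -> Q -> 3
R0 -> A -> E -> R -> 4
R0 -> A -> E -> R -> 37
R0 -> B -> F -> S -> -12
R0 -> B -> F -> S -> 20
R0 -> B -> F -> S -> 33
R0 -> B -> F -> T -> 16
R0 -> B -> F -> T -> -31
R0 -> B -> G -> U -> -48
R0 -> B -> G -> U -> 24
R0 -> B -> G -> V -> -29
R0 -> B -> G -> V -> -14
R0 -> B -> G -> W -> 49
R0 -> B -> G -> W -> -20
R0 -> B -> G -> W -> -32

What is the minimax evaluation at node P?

-34

P (O): min(23, -10, -34) = -34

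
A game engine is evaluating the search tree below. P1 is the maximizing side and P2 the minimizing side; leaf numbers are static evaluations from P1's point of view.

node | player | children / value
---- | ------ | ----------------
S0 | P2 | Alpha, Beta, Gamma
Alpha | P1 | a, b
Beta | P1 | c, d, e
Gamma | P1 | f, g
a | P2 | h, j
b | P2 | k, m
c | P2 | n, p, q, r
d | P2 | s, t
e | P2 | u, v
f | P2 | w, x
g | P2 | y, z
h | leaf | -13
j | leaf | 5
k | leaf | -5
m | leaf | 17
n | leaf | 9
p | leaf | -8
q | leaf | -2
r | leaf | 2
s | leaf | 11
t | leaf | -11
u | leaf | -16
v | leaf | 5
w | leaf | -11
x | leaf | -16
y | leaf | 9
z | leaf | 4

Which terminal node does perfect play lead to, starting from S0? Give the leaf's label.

p

a (P2): min(-13, 5) = -13
b (P2): min(-5, 17) = -5
Alpha (P1): max(-13, -5) = -5
c (P2): min(9, -8, -2, 2) = -8
d (P2): min(11, -11) = -11
e (P2): min(-16, 5) = -16
Beta (P1): max(-8, -11, -16) = -8
f (P2): min(-11, -16) = -16
g (P2): min(9, 4) = 4
Gamma (P1): max(-16, 4) = 4
S0 (P2): min(-5, -8, 4) = -8
At S0, P2 picks Beta (lowest: -8).
At Beta, P1 picks c (highest: -8).
At c, P2 picks p (lowest: -8).
Terminal value -8.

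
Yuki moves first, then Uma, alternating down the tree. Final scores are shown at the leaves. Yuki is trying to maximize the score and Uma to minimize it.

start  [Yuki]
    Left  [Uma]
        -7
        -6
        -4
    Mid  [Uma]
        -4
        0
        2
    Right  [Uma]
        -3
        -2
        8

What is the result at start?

Left (Uma): min(-7, -6, -4) = -7
Mid (Uma): min(-4, 0, 2) = -4
Right (Uma): min(-3, -2, 8) = -3
start (Yuki): max(-7, -4, -3) = -3

-3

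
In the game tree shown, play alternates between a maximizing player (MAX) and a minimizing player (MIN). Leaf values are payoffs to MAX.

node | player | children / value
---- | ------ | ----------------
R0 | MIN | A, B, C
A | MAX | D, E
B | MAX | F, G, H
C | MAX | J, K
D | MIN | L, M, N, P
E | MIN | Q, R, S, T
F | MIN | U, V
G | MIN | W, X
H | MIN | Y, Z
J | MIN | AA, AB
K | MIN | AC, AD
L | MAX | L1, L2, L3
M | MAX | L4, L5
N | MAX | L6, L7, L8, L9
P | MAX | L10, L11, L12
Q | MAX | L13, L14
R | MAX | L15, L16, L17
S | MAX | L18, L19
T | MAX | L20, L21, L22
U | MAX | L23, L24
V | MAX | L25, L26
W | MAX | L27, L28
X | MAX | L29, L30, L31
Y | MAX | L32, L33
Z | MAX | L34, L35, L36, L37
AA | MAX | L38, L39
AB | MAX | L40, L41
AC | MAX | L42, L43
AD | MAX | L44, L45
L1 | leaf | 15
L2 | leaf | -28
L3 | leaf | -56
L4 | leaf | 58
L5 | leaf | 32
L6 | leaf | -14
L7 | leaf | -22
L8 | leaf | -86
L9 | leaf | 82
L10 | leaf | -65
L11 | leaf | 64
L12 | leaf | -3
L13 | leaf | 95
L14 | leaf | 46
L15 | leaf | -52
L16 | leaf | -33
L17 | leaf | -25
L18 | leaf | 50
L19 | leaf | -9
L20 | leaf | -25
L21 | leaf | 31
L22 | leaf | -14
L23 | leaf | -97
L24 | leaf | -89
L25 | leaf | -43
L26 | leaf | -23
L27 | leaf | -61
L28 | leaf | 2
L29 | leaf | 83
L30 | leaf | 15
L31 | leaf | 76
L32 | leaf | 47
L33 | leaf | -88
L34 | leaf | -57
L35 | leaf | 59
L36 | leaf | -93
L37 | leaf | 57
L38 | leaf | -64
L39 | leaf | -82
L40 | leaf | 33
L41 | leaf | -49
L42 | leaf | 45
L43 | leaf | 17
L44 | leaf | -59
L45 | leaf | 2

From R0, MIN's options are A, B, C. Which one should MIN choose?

C

L (MAX): max(15, -28, -56) = 15
M (MAX): max(58, 32) = 58
N (MAX): max(-14, -22, -86, 82) = 82
P (MAX): max(-65, 64, -3) = 64
D (MIN): min(15, 58, 82, 64) = 15
Q (MAX): max(95, 46) = 95
R (MAX): max(-52, -33, -25) = -25
S (MAX): max(50, -9) = 50
T (MAX): max(-25, 31, -14) = 31
E (MIN): min(95, -25, 50, 31) = -25
A (MAX): max(15, -25) = 15
U (MAX): max(-97, -89) = -89
V (MAX): max(-43, -23) = -23
F (MIN): min(-89, -23) = -89
W (MAX): max(-61, 2) = 2
X (MAX): max(83, 15, 76) = 83
G (MIN): min(2, 83) = 2
Y (MAX): max(47, -88) = 47
Z (MAX): max(-57, 59, -93, 57) = 59
H (MIN): min(47, 59) = 47
B (MAX): max(-89, 2, 47) = 47
AA (MAX): max(-64, -82) = -64
AB (MAX): max(33, -49) = 33
J (MIN): min(-64, 33) = -64
AC (MAX): max(45, 17) = 45
AD (MAX): max(-59, 2) = 2
K (MIN): min(45, 2) = 2
C (MAX): max(-64, 2) = 2
R0 (MIN): min(15, 47, 2) = 2
MIN at R0 wants the lowest of {A=15, B=47, C=2}, so chooses C.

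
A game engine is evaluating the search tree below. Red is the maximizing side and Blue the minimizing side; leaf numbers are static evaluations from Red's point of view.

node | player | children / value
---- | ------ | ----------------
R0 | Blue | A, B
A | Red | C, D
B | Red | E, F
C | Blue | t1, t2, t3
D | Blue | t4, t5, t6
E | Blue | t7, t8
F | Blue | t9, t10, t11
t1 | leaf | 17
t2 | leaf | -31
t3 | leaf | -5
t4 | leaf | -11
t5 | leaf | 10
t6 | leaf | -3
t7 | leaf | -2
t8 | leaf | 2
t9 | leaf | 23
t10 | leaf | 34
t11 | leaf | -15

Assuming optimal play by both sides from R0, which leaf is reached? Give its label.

t4

C (Blue): min(17, -31, -5) = -31
D (Blue): min(-11, 10, -3) = -11
A (Red): max(-31, -11) = -11
E (Blue): min(-2, 2) = -2
F (Blue): min(23, 34, -15) = -15
B (Red): max(-2, -15) = -2
R0 (Blue): min(-11, -2) = -11
At R0, Blue picks A (lowest: -11).
At A, Red picks D (highest: -11).
At D, Blue picks t4 (lowest: -11).
Terminal value -11.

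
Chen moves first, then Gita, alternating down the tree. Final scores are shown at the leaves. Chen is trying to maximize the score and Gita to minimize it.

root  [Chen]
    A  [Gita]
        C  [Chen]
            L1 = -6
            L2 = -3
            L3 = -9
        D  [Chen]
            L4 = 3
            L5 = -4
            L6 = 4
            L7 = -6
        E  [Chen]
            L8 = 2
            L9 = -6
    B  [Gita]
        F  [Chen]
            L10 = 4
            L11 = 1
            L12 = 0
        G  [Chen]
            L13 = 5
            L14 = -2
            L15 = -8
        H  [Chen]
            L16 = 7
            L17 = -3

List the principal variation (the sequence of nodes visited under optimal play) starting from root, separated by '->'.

C (Chen): max(-6, -3, -9) = -3
D (Chen): max(3, -4, 4, -6) = 4
E (Chen): max(2, -6) = 2
A (Gita): min(-3, 4, 2) = -3
F (Chen): max(4, 1, 0) = 4
G (Chen): max(5, -2, -8) = 5
H (Chen): max(7, -3) = 7
B (Gita): min(4, 5, 7) = 4
root (Chen): max(-3, 4) = 4
At root, Chen picks B (highest: 4).
At B, Gita picks F (lowest: 4).
At F, Chen picks L10 (highest: 4).
Terminal value 4.

root -> B -> F -> L10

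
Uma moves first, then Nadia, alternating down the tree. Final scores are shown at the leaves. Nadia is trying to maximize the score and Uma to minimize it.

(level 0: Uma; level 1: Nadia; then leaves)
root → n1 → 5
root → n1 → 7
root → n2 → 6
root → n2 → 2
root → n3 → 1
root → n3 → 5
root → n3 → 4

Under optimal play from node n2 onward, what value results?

n2 (Nadia): max(6, 2) = 6

6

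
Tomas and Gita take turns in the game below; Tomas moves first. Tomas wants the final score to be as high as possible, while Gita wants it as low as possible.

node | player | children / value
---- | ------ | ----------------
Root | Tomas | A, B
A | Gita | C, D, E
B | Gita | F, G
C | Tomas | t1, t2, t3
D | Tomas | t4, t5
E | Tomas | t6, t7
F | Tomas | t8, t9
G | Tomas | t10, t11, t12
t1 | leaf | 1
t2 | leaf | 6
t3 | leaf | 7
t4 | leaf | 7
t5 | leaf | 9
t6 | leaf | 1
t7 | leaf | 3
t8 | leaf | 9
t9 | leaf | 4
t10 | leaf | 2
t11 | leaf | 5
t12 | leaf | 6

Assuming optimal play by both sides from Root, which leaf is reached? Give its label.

t12

C (Tomas): max(1, 6, 7) = 7
D (Tomas): max(7, 9) = 9
E (Tomas): max(1, 3) = 3
A (Gita): min(7, 9, 3) = 3
F (Tomas): max(9, 4) = 9
G (Tomas): max(2, 5, 6) = 6
B (Gita): min(9, 6) = 6
Root (Tomas): max(3, 6) = 6
At Root, Tomas picks B (highest: 6).
At B, Gita picks G (lowest: 6).
At G, Tomas picks t12 (highest: 6).
Terminal value 6.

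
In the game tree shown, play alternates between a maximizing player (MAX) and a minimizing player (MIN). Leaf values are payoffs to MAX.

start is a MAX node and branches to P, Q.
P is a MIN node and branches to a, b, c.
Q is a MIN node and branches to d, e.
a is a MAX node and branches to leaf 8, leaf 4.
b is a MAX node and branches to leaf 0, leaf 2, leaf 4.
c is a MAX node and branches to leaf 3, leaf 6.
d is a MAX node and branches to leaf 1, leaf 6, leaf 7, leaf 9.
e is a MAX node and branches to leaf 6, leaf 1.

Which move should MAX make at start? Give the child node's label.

Q

a (MAX): max(8, 4) = 8
b (MAX): max(0, 2, 4) = 4
c (MAX): max(3, 6) = 6
P (MIN): min(8, 4, 6) = 4
d (MAX): max(1, 6, 7, 9) = 9
e (MAX): max(6, 1) = 6
Q (MIN): min(9, 6) = 6
start (MAX): max(4, 6) = 6
MAX at start wants the highest of {P=4, Q=6}, so chooses Q.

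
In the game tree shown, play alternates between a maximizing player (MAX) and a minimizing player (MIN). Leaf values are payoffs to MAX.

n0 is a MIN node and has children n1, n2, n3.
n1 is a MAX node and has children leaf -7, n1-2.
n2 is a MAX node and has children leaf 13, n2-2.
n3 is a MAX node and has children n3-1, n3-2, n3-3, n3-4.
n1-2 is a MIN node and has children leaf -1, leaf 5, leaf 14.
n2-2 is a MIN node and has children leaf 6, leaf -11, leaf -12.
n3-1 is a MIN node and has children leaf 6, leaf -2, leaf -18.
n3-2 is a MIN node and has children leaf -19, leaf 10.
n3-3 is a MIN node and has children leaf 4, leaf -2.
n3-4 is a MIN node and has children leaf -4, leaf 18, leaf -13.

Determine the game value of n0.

n1-2 (MIN): min(-1, 5, 14) = -1
n1 (MAX): max(-7, -1) = -1
n2-2 (MIN): min(6, -11, -12) = -12
n2 (MAX): max(13, -12) = 13
n3-1 (MIN): min(6, -2, -18) = -18
n3-2 (MIN): min(-19, 10) = -19
n3-3 (MIN): min(4, -2) = -2
n3-4 (MIN): min(-4, 18, -13) = -13
n3 (MAX): max(-18, -19, -2, -13) = -2
n0 (MIN): min(-1, 13, -2) = -2

-2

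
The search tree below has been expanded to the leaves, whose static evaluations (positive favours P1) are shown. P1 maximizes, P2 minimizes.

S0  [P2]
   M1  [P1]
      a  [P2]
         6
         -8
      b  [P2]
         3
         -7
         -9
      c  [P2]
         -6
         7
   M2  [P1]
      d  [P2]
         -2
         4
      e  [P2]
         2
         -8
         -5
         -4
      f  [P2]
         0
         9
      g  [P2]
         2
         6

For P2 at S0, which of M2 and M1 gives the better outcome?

M1

d (P2): min(-2, 4) = -2
e (P2): min(2, -8, -5, -4) = -8
f (P2): min(0, 9) = 0
g (P2): min(2, 6) = 2
M2 (P1): max(-2, -8, 0, 2) = 2
a (P2): min(6, -8) = -8
b (P2): min(3, -7, -9) = -9
c (P2): min(-6, 7) = -6
M1 (P1): max(-8, -9, -6) = -6
P2 prefers the lower value; M2=2, M1=-6. M1 is better since -6 < 2.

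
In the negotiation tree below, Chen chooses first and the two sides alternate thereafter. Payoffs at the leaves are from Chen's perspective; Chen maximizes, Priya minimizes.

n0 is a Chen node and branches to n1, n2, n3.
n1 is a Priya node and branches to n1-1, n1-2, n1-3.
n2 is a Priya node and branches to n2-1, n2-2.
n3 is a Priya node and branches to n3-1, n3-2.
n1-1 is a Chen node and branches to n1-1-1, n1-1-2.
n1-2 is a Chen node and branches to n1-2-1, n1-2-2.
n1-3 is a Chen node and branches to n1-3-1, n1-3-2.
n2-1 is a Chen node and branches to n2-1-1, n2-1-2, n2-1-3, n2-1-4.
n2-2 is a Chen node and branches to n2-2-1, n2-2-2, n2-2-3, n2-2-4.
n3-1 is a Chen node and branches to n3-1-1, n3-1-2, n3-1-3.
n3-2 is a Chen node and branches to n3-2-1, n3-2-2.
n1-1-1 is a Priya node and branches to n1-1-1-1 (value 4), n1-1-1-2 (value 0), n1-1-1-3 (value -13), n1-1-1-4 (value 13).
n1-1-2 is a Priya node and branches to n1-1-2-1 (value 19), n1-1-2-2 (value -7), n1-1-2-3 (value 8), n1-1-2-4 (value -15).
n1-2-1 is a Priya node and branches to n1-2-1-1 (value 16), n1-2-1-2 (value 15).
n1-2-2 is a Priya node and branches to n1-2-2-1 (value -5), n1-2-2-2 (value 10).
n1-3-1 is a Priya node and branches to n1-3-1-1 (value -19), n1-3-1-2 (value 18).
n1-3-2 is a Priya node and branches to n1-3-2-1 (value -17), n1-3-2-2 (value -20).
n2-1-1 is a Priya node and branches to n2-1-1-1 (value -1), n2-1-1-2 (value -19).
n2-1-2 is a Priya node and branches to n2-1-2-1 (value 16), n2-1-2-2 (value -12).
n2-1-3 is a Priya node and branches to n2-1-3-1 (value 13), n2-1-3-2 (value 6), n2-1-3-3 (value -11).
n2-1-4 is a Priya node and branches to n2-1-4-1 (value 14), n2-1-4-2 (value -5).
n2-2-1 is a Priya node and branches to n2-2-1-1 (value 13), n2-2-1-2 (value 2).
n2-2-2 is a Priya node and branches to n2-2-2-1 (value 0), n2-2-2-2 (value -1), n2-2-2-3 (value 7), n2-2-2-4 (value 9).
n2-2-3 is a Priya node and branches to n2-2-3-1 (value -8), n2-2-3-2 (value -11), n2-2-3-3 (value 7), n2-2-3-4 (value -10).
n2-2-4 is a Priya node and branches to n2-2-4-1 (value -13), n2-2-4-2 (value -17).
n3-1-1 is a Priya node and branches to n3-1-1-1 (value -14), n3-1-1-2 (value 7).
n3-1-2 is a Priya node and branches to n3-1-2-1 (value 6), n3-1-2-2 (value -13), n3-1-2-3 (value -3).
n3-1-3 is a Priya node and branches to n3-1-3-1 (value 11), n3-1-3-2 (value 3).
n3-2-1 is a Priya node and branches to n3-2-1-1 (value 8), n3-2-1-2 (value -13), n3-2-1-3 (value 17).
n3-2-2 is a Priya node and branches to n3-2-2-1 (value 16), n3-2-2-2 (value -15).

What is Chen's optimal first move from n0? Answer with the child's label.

n1-1-1 (Priya): min(4, 0, -13, 13) = -13
n1-1-2 (Priya): min(19, -7, 8, -15) = -15
n1-1 (Chen): max(-13, -15) = -13
n1-2-1 (Priya): min(16, 15) = 15
n1-2-2 (Priya): min(-5, 10) = -5
n1-2 (Chen): max(15, -5) = 15
n1-3-1 (Priya): min(-19, 18) = -19
n1-3-2 (Priya): min(-17, -20) = -20
n1-3 (Chen): max(-19, -20) = -19
n1 (Priya): min(-13, 15, -19) = -19
n2-1-1 (Priya): min(-1, -19) = -19
n2-1-2 (Priya): min(16, -12) = -12
n2-1-3 (Priya): min(13, 6, -11) = -11
n2-1-4 (Priya): min(14, -5) = -5
n2-1 (Chen): max(-19, -12, -11, -5) = -5
n2-2-1 (Priya): min(13, 2) = 2
n2-2-2 (Priya): min(0, -1, 7, 9) = -1
n2-2-3 (Priya): min(-8, -11, 7, -10) = -11
n2-2-4 (Priya): min(-13, -17) = -17
n2-2 (Chen): max(2, -1, -11, -17) = 2
n2 (Priya): min(-5, 2) = -5
n3-1-1 (Priya): min(-14, 7) = -14
n3-1-2 (Priya): min(6, -13, -3) = -13
n3-1-3 (Priya): min(11, 3) = 3
n3-1 (Chen): max(-14, -13, 3) = 3
n3-2-1 (Priya): min(8, -13, 17) = -13
n3-2-2 (Priya): min(16, -15) = -15
n3-2 (Chen): max(-13, -15) = -13
n3 (Priya): min(3, -13) = -13
n0 (Chen): max(-19, -5, -13) = -5
Chen at n0 wants the highest of {n1=-19, n2=-5, n3=-13}, so chooses n2.

n2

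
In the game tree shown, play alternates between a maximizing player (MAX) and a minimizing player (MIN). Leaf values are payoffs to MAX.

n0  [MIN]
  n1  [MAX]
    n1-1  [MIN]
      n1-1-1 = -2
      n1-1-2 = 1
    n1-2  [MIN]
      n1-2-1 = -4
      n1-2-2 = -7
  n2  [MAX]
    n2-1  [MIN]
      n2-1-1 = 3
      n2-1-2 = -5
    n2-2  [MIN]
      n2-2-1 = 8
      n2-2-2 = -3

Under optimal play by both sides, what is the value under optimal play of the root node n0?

-3

n1-1 (MIN): min(-2, 1) = -2
n1-2 (MIN): min(-4, -7) = -7
n1 (MAX): max(-2, -7) = -2
n2-1 (MIN): min(3, -5) = -5
n2-2 (MIN): min(8, -3) = -3
n2 (MAX): max(-5, -3) = -3
n0 (MIN): min(-2, -3) = -3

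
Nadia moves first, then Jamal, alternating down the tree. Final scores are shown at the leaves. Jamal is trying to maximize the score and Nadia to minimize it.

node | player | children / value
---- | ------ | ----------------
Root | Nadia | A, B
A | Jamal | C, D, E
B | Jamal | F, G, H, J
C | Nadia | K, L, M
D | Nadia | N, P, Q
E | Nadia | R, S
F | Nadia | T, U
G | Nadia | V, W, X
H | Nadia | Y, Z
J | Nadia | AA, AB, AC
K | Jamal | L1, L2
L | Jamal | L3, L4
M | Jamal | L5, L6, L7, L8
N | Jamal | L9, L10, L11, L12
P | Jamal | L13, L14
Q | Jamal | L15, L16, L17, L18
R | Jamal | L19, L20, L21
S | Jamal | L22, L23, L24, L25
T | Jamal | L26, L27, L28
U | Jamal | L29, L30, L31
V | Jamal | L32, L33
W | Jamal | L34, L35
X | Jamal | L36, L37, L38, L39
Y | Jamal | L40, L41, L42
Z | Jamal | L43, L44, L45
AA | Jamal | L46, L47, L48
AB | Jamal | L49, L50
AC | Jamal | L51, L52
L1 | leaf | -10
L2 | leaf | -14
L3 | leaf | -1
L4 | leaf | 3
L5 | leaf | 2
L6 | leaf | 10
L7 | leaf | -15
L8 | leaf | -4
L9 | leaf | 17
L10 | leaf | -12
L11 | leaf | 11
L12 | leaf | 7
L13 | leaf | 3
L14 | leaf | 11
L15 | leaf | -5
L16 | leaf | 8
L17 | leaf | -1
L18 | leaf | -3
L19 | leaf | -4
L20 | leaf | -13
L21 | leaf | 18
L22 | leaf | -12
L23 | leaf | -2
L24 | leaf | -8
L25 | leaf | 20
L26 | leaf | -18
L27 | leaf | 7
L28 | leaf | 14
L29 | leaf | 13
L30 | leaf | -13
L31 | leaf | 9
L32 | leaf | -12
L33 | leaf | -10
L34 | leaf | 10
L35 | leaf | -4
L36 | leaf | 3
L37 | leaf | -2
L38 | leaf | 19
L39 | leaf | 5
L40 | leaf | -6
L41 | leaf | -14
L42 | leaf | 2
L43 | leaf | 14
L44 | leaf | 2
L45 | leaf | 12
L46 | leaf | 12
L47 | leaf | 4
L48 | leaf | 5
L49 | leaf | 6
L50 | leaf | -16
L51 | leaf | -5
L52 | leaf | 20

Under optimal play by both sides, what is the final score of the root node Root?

K (Jamal): max(-10, -14) = -10
L (Jamal): max(-1, 3) = 3
M (Jamal): max(2, 10, -15, -4) = 10
C (Nadia): min(-10, 3, 10) = -10
N (Jamal): max(17, -12, 11, 7) = 17
P (Jamal): max(3, 11) = 11
Q (Jamal): max(-5, 8, -1, -3) = 8
D (Nadia): min(17, 11, 8) = 8
R (Jamal): max(-4, -13, 18) = 18
S (Jamal): max(-12, -2, -8, 20) = 20
E (Nadia): min(18, 20) = 18
A (Jamal): max(-10, 8, 18) = 18
T (Jamal): max(-18, 7, 14) = 14
U (Jamal): max(13, -13, 9) = 13
F (Nadia): min(14, 13) = 13
V (Jamal): max(-12, -10) = -10
W (Jamal): max(10, -4) = 10
X (Jamal): max(3, -2, 19, 5) = 19
G (Nadia): min(-10, 10, 19) = -10
Y (Jamal): max(-6, -14, 2) = 2
Z (Jamal): max(14, 2, 12) = 14
H (Nadia): min(2, 14) = 2
AA (Jamal): max(12, 4, 5) = 12
AB (Jamal): max(6, -16) = 6
AC (Jamal): max(-5, 20) = 20
J (Nadia): min(12, 6, 20) = 6
B (Jamal): max(13, -10, 2, 6) = 13
Root (Nadia): min(18, 13) = 13

13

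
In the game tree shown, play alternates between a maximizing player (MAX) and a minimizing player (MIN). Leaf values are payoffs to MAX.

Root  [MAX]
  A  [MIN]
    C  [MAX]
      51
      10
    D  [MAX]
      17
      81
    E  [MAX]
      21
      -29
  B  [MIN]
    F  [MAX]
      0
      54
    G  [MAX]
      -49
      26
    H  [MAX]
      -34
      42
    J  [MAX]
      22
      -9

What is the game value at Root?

22

C (MAX): max(51, 10) = 51
D (MAX): max(17, 81) = 81
E (MAX): max(21, -29) = 21
A (MIN): min(51, 81, 21) = 21
F (MAX): max(0, 54) = 54
G (MAX): max(-49, 26) = 26
H (MAX): max(-34, 42) = 42
J (MAX): max(22, -9) = 22
B (MIN): min(54, 26, 42, 22) = 22
Root (MAX): max(21, 22) = 22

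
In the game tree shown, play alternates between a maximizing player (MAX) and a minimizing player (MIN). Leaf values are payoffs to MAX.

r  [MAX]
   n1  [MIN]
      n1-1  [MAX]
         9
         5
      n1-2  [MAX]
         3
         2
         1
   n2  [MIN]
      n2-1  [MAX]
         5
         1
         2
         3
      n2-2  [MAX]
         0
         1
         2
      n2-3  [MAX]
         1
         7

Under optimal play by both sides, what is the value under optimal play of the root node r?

3

n1-1 (MAX): max(9, 5) = 9
n1-2 (MAX): max(3, 2, 1) = 3
n1 (MIN): min(9, 3) = 3
n2-1 (MAX): max(5, 1, 2, 3) = 5
n2-2 (MAX): max(0, 1, 2) = 2
n2-3 (MAX): max(1, 7) = 7
n2 (MIN): min(5, 2, 7) = 2
r (MAX): max(3, 2) = 3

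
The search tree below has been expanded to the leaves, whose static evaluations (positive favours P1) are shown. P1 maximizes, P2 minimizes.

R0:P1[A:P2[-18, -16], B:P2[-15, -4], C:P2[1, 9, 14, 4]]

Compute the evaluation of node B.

-15

B (P2): min(-15, -4) = -15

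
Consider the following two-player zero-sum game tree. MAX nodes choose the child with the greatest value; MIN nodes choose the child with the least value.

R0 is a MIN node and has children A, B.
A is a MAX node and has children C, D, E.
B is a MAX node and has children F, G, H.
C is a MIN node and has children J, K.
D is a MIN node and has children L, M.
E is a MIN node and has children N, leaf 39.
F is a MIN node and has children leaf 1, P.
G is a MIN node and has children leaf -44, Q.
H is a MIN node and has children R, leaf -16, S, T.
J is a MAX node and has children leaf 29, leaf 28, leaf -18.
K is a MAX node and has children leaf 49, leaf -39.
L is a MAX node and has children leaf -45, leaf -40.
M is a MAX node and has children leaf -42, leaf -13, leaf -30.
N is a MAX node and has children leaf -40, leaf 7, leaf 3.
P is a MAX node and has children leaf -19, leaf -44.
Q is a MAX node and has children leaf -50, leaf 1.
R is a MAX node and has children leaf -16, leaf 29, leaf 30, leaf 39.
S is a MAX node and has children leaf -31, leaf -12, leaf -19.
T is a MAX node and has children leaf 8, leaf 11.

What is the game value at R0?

J (MAX): max(29, 28, -18) = 29
K (MAX): max(49, -39) = 49
C (MIN): min(29, 49) = 29
L (MAX): max(-45, -40) = -40
M (MAX): max(-42, -13, -30) = -13
D (MIN): min(-40, -13) = -40
N (MAX): max(-40, 7, 3) = 7
E (MIN): min(7, 39) = 7
A (MAX): max(29, -40, 7) = 29
P (MAX): max(-19, -44) = -19
F (MIN): min(1, -19) = -19
Q (MAX): max(-50, 1) = 1
G (MIN): min(-44, 1) = -44
R (MAX): max(-16, 29, 30, 39) = 39
S (MAX): max(-31, -12, -19) = -12
T (MAX): max(8, 11) = 11
H (MIN): min(39, -16, -12, 11) = -16
B (MAX): max(-19, -44, -16) = -16
R0 (MIN): min(29, -16) = -16

-16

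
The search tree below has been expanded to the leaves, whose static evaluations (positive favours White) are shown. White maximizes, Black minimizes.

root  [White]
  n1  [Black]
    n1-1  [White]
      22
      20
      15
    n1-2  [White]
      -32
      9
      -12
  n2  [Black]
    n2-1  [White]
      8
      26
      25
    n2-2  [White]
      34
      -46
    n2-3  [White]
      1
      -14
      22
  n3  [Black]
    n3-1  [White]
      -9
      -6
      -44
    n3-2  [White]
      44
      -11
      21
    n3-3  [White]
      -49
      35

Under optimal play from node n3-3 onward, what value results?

35

n3-3 (White): max(-49, 35) = 35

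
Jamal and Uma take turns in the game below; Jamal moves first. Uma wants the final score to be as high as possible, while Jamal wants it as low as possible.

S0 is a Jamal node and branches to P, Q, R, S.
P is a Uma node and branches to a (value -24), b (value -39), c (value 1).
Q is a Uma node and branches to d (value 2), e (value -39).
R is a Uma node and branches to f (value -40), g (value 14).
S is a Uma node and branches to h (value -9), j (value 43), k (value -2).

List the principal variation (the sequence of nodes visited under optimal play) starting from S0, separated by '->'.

S0 -> P -> c

P (Uma): max(-24, -39, 1) = 1
Q (Uma): max(2, -39) = 2
R (Uma): max(-40, 14) = 14
S (Uma): max(-9, 43, -2) = 43
S0 (Jamal): min(1, 2, 14, 43) = 1
At S0, Jamal picks P (lowest: 1).
At P, Uma picks c (highest: 1).
Terminal value 1.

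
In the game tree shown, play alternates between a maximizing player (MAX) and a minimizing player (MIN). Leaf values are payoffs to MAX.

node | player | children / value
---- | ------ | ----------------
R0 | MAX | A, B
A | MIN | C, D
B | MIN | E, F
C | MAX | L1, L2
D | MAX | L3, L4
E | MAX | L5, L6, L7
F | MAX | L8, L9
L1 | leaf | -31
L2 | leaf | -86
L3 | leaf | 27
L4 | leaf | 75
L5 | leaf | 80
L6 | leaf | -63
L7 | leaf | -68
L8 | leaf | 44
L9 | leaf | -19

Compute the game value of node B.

E (MAX): max(80, -63, -68) = 80
F (MAX): max(44, -19) = 44
B (MIN): min(80, 44) = 44

44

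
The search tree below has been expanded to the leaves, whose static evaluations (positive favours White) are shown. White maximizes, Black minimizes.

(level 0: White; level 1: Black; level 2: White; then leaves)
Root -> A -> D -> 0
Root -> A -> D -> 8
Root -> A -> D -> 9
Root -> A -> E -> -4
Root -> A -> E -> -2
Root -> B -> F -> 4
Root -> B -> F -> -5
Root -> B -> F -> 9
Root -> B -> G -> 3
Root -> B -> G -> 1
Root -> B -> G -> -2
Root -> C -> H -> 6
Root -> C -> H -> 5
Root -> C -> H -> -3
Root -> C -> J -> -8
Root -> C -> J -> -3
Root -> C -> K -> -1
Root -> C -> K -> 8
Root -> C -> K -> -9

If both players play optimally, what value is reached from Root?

3

D (White): max(0, 8, 9) = 9
E (White): max(-4, -2) = -2
A (Black): min(9, -2) = -2
F (White): max(4, -5, 9) = 9
G (White): max(3, 1, -2) = 3
B (Black): min(9, 3) = 3
H (White): max(6, 5, -3) = 6
J (White): max(-8, -3) = -3
K (White): max(-1, 8, -9) = 8
C (Black): min(6, -3, 8) = -3
Root (White): max(-2, 3, -3) = 3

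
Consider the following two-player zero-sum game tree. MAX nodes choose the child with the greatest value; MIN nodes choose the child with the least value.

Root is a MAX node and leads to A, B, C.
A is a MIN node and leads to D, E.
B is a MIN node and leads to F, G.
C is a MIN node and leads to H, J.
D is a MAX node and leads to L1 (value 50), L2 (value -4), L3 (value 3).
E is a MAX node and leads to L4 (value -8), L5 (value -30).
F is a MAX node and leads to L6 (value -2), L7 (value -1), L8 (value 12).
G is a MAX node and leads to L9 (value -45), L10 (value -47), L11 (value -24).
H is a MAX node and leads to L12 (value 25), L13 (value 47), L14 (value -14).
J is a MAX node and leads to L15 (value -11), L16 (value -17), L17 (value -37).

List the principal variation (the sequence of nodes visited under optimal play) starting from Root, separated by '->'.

Root -> A -> E -> L4

D (MAX): max(50, -4, 3) = 50
E (MAX): max(-8, -30) = -8
A (MIN): min(50, -8) = -8
F (MAX): max(-2, -1, 12) = 12
G (MAX): max(-45, -47, -24) = -24
B (MIN): min(12, -24) = -24
H (MAX): max(25, 47, -14) = 47
J (MAX): max(-11, -17, -37) = -11
C (MIN): min(47, -11) = -11
Root (MAX): max(-8, -24, -11) = -8
At Root, MAX picks A (highest: -8).
At A, MIN picks E (lowest: -8).
At E, MAX picks L4 (highest: -8).
Terminal value -8.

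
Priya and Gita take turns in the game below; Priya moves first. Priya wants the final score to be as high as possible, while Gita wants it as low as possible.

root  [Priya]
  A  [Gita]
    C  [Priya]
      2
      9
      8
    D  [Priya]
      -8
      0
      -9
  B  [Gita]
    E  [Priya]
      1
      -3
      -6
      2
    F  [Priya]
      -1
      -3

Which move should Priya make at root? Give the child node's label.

C (Priya): max(2, 9, 8) = 9
D (Priya): max(-8, 0, -9) = 0
A (Gita): min(9, 0) = 0
E (Priya): max(1, -3, -6, 2) = 2
F (Priya): max(-1, -3) = -1
B (Gita): min(2, -1) = -1
root (Priya): max(0, -1) = 0
Priya at root wants the highest of {A=0, B=-1}, so chooses A.

A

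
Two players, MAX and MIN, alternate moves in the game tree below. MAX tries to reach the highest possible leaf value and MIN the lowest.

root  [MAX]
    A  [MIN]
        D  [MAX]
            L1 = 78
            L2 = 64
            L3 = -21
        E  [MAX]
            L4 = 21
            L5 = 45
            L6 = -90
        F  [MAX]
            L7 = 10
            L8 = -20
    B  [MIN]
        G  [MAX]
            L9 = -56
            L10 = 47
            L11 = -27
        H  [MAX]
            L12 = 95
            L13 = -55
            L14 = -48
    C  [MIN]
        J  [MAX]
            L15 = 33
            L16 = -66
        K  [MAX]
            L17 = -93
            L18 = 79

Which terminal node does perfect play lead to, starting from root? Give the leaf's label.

D (MAX): max(78, 64, -21) = 78
E (MAX): max(21, 45, -90) = 45
F (MAX): max(10, -20) = 10
A (MIN): min(78, 45, 10) = 10
G (MAX): max(-56, 47, -27) = 47
H (MAX): max(95, -55, -48) = 95
B (MIN): min(47, 95) = 47
J (MAX): max(33, -66) = 33
K (MAX): max(-93, 79) = 79
C (MIN): min(33, 79) = 33
root (MAX): max(10, 47, 33) = 47
At root, MAX picks B (highest: 47).
At B, MIN picks G (lowest: 47).
At G, MAX picks L10 (highest: 47).
Terminal value 47.

L10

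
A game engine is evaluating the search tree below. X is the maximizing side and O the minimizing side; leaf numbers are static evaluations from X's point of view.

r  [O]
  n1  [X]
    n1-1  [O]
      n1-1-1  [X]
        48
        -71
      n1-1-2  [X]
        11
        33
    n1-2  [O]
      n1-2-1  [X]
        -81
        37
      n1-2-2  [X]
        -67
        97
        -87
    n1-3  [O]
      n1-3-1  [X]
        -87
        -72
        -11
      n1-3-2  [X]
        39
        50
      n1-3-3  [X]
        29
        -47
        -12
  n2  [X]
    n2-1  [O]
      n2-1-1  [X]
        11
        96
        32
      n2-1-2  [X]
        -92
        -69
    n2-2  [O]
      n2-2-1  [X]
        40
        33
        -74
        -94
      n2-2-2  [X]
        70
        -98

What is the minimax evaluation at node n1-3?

n1-3-1 (X): max(-87, -72, -11) = -11
n1-3-2 (X): max(39, 50) = 50
n1-3-3 (X): max(29, -47, -12) = 29
n1-3 (O): min(-11, 50, 29) = -11

-11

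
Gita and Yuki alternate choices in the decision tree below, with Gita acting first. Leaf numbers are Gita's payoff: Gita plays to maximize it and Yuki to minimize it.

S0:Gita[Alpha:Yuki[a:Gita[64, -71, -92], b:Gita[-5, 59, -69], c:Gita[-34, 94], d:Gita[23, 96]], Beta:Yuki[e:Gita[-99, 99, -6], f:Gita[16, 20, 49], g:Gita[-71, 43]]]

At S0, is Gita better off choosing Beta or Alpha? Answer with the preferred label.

e (Gita): max(-99, 99, -6) = 99
f (Gita): max(16, 20, 49) = 49
g (Gita): max(-71, 43) = 43
Beta (Yuki): min(99, 49, 43) = 43
a (Gita): max(64, -71, -92) = 64
b (Gita): max(-5, 59, -69) = 59
c (Gita): max(-34, 94) = 94
d (Gita): max(23, 96) = 96
Alpha (Yuki): min(64, 59, 94, 96) = 59
Gita prefers the higher value; Beta=43, Alpha=59. Alpha is better since 59 > 43.

Alpha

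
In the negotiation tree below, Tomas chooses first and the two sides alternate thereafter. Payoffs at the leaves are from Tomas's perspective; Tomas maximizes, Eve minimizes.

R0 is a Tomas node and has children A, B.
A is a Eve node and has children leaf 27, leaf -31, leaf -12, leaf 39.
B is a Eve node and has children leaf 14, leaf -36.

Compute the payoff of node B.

-36

B (Eve): min(14, -36) = -36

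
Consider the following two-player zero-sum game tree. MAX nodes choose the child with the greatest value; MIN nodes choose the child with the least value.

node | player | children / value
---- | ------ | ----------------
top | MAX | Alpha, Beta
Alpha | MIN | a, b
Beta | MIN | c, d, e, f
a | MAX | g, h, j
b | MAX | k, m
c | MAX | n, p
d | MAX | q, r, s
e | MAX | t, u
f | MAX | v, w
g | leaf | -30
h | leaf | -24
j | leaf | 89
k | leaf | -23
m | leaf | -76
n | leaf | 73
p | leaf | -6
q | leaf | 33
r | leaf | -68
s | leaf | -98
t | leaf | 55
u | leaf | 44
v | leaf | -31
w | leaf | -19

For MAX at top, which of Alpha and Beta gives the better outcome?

Beta

a (MAX): max(-30, -24, 89) = 89
b (MAX): max(-23, -76) = -23
Alpha (MIN): min(89, -23) = -23
c (MAX): max(73, -6) = 73
d (MAX): max(33, -68, -98) = 33
e (MAX): max(55, 44) = 55
f (MAX): max(-31, -19) = -19
Beta (MIN): min(73, 33, 55, -19) = -19
MAX prefers the higher value; Alpha=-23, Beta=-19. Beta is better since -19 > -23.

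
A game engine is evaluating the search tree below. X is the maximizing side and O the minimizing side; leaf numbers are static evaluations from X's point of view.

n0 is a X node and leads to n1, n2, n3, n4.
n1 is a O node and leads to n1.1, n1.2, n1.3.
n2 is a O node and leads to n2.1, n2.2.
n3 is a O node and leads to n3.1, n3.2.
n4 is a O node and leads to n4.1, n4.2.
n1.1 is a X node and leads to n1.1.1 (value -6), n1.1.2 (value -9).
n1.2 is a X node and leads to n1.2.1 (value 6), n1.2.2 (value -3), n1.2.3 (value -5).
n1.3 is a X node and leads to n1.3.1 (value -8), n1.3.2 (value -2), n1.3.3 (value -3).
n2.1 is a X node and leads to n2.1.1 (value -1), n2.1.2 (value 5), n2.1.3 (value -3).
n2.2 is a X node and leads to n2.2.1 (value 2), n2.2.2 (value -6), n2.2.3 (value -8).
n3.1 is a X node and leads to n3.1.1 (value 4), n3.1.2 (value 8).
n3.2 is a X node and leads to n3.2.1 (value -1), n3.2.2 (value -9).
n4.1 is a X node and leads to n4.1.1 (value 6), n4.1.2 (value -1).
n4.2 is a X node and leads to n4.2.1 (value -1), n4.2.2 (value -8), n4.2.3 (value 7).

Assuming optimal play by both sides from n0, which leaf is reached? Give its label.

n1.1 (X): max(-6, -9) = -6
n1.2 (X): max(6, -3, -5) = 6
n1.3 (X): max(-8, -2, -3) = -2
n1 (O): min(-6, 6, -2) = -6
n2.1 (X): max(-1, 5, -3) = 5
n2.2 (X): max(2, -6, -8) = 2
n2 (O): min(5, 2) = 2
n3.1 (X): max(4, 8) = 8
n3.2 (X): max(-1, -9) = -1
n3 (O): min(8, -1) = -1
n4.1 (X): max(6, -1) = 6
n4.2 (X): max(-1, -8, 7) = 7
n4 (O): min(6, 7) = 6
n0 (X): max(-6, 2, -1, 6) = 6
At n0, X picks n4 (highest: 6).
At n4, O picks n4.1 (lowest: 6).
At n4.1, X picks n4.1.1 (highest: 6).
Terminal value 6.

n4.1.1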